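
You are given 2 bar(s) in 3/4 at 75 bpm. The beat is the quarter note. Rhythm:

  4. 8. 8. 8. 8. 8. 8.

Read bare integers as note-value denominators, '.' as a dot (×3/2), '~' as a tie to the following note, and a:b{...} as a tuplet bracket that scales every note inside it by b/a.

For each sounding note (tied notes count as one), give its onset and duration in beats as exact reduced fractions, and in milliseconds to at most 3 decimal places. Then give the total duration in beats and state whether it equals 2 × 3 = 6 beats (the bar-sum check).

1) 0.0ms=0b +1200.0ms=3/2b
2) 1200.0ms=3/2b +600.0ms=3/4b
3) 1800.0ms=9/4b +600.0ms=3/4b
4) 2400.0ms=3b +600.0ms=3/4b
5) 3000.0ms=15/4b +600.0ms=3/4b
6) 3600.0ms=9/2b +600.0ms=3/4b
7) 4200.0ms=21/4b +600.0ms=3/4b
Σ=6b of 6 (75bpm 3/4) — PASS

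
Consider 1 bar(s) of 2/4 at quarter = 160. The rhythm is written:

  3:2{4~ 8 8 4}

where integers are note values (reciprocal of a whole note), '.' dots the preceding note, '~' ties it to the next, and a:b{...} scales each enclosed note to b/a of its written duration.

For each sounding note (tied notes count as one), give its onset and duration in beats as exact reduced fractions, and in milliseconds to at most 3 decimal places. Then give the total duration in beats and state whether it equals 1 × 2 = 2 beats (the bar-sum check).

1) 0.0ms=0b +375.0ms=1b
2) 375.0ms=1b +125.0ms=1/3b
3) 500.0ms=4/3b +250.0ms=2/3b
Σ=2b of 2 (160bpm 2/4) — PASS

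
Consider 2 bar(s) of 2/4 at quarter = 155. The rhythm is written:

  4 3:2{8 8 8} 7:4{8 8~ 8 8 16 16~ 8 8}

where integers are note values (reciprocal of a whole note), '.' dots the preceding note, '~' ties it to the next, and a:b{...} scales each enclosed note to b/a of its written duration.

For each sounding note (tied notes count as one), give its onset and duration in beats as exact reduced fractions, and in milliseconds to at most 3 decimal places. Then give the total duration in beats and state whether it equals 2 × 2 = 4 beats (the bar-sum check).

1) 0.0ms=0b +387.097ms=1b
2) 387.097ms=1b +129.032ms=1/3b
3) 516.129ms=4/3b +129.032ms=1/3b
4) 645.161ms=5/3b +129.032ms=1/3b
5) 774.194ms=2b +110.599ms=2/7b
6) 884.793ms=16/7b +221.198ms=4/7b
7) 1105.991ms=20/7b +110.599ms=2/7b
8) 1216.59ms=22/7b +55.3ms=1/7b
9) 1271.889ms=23/7b +165.899ms=3/7b
10) 1437.788ms=26/7b +110.599ms=2/7b
Σ=4b of 4 (155bpm 2/4) — PASS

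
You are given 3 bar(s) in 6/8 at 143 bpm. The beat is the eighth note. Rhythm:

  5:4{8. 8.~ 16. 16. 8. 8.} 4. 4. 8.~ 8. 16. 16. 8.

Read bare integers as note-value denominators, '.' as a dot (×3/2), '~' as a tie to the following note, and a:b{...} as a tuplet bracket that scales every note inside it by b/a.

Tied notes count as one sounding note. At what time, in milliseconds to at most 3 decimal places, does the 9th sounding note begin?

note 9 onset = 15b = 6293.706ms

1. 0.0ms @ 0 + 503.497ms (6/5)
2. 503.497ms @ 6/5 + 755.245ms (9/5)
3. 1258.741ms @ 3 + 251.748ms (3/5)
4. 1510.49ms @ 18/5 + 503.497ms (6/5)
5. 2013.986ms @ 24/5 + 503.497ms (6/5)
6. 2517.483ms @ 6 + 1258.741ms (3)
7. 3776.224ms @ 9 + 1258.741ms (3)
8. 5034.965ms @ 12 + 1258.741ms (3)
9. 6293.706ms @ 15 + 314.685ms (3/4)
10. 6608.392ms @ 63/4 + 314.685ms (3/4)
11. 6923.077ms @ 33/2 + 629.371ms (3/2)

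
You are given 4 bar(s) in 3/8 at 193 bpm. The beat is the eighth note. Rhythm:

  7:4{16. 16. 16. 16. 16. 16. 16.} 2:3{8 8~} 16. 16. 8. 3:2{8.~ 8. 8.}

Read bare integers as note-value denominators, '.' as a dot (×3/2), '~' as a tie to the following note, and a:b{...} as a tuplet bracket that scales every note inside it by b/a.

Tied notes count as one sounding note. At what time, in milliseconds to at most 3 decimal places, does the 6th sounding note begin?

note 6 onset = 15/7b = 666.173ms

1. 0.0ms @ 0 + 133.235ms (3/7)
2. 133.235ms @ 3/7 + 133.235ms (3/7)
3. 266.469ms @ 6/7 + 133.235ms (3/7)
4. 399.704ms @ 9/7 + 133.235ms (3/7)
5. 532.939ms @ 12/7 + 133.235ms (3/7)
6. 666.173ms @ 15/7 + 133.235ms (3/7)
7. 799.408ms @ 18/7 + 133.235ms (3/7)
8. 932.642ms @ 3 + 466.321ms (3/2)
9. 1398.964ms @ 9/2 + 699.482ms (9/4)
10. 2098.446ms @ 27/4 + 233.161ms (3/4)
11. 2331.606ms @ 15/2 + 466.321ms (3/2)
12. 2797.927ms @ 9 + 621.762ms (2)
13. 3419.689ms @ 11 + 310.881ms (1)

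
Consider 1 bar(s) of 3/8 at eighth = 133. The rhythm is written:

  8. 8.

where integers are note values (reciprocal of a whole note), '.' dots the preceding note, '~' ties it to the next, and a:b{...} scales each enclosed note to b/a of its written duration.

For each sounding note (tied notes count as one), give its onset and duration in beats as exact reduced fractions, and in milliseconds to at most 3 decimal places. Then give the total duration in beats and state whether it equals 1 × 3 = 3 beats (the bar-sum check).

1) 0.0ms=0b +676.692ms=3/2b
2) 676.692ms=3/2b +676.692ms=3/2b
Σ=3b of 3 (133bpm 3/8) — PASS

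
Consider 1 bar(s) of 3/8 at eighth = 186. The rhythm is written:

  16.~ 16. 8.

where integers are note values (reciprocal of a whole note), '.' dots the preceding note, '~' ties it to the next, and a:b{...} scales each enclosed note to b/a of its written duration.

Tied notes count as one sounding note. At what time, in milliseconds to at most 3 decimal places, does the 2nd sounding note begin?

1. 0.0ms @ 0 + 483.871ms (3/2)
2. 483.871ms @ 3/2 + 483.871ms (3/2)

note 2 onset = 3/2b = 483.871ms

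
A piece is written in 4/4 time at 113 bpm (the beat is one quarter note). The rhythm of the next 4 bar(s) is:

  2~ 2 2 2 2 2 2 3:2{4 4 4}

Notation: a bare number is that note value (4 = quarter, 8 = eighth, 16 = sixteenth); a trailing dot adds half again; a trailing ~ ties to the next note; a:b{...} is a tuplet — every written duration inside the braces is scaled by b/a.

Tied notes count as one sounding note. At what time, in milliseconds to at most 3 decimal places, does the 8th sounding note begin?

1. 0.0ms @ 0 + 2123.894ms (4)
2. 2123.894ms @ 4 + 1061.947ms (2)
3. 3185.841ms @ 6 + 1061.947ms (2)
4. 4247.788ms @ 8 + 1061.947ms (2)
5. 5309.735ms @ 10 + 1061.947ms (2)
6. 6371.681ms @ 12 + 1061.947ms (2)
7. 7433.628ms @ 14 + 353.982ms (2/3)
8. 7787.611ms @ 44/3 + 353.982ms (2/3)
9. 8141.593ms @ 46/3 + 353.982ms (2/3)

note 8 onset = 44/3b = 7787.611ms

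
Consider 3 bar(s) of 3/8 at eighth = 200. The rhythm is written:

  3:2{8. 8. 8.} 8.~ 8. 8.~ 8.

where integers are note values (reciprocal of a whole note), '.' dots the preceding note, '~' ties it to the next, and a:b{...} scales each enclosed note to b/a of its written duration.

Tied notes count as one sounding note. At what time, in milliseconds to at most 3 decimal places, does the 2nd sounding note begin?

note 2 onset = 1b = 300.0ms

1. 0.0ms @ 0 + 300.0ms (1)
2. 300.0ms @ 1 + 300.0ms (1)
3. 600.0ms @ 2 + 300.0ms (1)
4. 900.0ms @ 3 + 900.0ms (3)
5. 1800.0ms @ 6 + 900.0ms (3)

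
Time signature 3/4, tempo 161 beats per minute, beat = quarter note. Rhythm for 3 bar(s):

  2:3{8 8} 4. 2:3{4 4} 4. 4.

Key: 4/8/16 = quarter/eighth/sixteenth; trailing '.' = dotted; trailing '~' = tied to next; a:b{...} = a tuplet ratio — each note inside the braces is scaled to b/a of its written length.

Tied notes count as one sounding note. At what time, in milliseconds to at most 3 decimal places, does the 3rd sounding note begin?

1. 0.0ms @ 0 + 279.503ms (3/4)
2. 279.503ms @ 3/4 + 279.503ms (3/4)
3. 559.006ms @ 3/2 + 559.006ms (3/2)
4. 1118.012ms @ 3 + 559.006ms (3/2)
5. 1677.019ms @ 9/2 + 559.006ms (3/2)
6. 2236.025ms @ 6 + 559.006ms (3/2)
7. 2795.031ms @ 15/2 + 559.006ms (3/2)

note 3 onset = 3/2b = 559.006ms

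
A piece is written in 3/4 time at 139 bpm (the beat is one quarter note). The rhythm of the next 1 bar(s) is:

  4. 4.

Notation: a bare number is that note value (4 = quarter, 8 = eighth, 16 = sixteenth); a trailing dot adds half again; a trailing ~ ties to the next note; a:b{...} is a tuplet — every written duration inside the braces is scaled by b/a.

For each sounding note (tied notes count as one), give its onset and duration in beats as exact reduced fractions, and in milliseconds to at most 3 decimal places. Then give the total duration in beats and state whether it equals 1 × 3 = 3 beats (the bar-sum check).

1) 0.0ms=0b +647.482ms=3/2b
2) 647.482ms=3/2b +647.482ms=3/2b
Σ=3b of 3 (139bpm 3/4) — PASS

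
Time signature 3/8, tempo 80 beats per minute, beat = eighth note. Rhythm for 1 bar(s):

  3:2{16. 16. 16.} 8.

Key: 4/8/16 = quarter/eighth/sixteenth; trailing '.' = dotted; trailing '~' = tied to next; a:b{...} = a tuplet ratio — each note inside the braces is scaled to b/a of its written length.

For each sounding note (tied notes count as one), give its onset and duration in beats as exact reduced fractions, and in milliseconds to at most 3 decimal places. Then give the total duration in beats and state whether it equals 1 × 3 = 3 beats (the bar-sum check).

1) 0.0ms=0b +375.0ms=1/2b
2) 375.0ms=1/2b +375.0ms=1/2b
3) 750.0ms=1b +375.0ms=1/2b
4) 1125.0ms=3/2b +1125.0ms=3/2b
Σ=3b of 3 (80bpm 3/8) — PASS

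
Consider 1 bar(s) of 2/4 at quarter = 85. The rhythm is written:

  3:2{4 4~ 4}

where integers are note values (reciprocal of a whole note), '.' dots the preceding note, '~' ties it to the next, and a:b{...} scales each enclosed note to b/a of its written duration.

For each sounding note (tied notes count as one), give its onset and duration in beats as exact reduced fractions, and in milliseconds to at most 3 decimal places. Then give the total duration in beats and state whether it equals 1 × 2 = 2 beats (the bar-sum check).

1) 0.0ms=0b +470.588ms=2/3b
2) 470.588ms=2/3b +941.176ms=4/3b
Σ=2b of 2 (85bpm 2/4) — PASS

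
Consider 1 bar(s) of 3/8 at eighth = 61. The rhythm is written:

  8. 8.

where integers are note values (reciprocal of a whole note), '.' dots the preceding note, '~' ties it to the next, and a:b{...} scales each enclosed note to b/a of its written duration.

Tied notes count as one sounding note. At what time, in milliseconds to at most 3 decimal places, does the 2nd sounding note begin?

note 2 onset = 3/2b = 1475.41ms

1. 0.0ms @ 0 + 1475.41ms (3/2)
2. 1475.41ms @ 3/2 + 1475.41ms (3/2)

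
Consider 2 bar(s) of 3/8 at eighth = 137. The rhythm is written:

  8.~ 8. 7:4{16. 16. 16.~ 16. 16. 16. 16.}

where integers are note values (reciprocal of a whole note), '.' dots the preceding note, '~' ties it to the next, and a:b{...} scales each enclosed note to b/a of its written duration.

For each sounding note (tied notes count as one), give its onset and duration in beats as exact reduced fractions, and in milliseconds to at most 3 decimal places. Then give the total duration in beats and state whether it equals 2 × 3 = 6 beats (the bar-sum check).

1) 0.0ms=0b +1313.869ms=3b
2) 1313.869ms=3b +187.696ms=3/7b
3) 1501.564ms=24/7b +187.696ms=3/7b
4) 1689.26ms=27/7b +375.391ms=6/7b
5) 2064.651ms=33/7b +187.696ms=3/7b
6) 2252.346ms=36/7b +187.696ms=3/7b
7) 2440.042ms=39/7b +187.696ms=3/7b
Σ=6b of 6 (137bpm 3/8) — PASS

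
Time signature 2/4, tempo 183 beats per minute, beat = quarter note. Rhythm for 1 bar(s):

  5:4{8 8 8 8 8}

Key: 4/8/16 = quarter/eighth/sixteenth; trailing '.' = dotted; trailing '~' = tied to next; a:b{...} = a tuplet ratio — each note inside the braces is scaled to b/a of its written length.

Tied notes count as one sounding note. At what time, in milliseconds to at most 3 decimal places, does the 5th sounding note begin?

1. 0.0ms @ 0 + 131.148ms (2/5)
2. 131.148ms @ 2/5 + 131.148ms (2/5)
3. 262.295ms @ 4/5 + 131.148ms (2/5)
4. 393.443ms @ 6/5 + 131.148ms (2/5)
5. 524.59ms @ 8/5 + 131.148ms (2/5)

note 5 onset = 8/5b = 524.59ms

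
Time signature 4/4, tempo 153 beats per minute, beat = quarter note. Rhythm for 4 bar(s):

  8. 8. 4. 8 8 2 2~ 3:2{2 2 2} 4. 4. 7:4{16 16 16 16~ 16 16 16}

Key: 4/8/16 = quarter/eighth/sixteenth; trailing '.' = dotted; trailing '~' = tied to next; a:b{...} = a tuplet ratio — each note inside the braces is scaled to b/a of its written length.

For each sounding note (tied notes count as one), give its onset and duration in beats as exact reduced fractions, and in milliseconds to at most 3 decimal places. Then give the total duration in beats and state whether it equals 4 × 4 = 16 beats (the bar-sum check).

1) 0.0ms=0b +294.118ms=3/4b
2) 294.118ms=3/4b +294.118ms=3/4b
3) 588.235ms=3/2b +588.235ms=3/2b
4) 1176.471ms=3b +196.078ms=1/2b
5) 1372.549ms=7/2b +196.078ms=1/2b
6) 1568.627ms=4b +784.314ms=2b
7) 2352.941ms=6b +1307.19ms=10/3b
8) 3660.131ms=28/3b +522.876ms=4/3b
9) 4183.007ms=32/3b +522.876ms=4/3b
10) 4705.882ms=12b +588.235ms=3/2b
11) 5294.118ms=27/2b +588.235ms=3/2b
12) 5882.353ms=15b +56.022ms=1/7b
13) 5938.375ms=106/7b +56.022ms=1/7b
14) 5994.398ms=107/7b +56.022ms=1/7b
15) 6050.42ms=108/7b +112.045ms=2/7b
16) 6162.465ms=110/7b +56.022ms=1/7b
17) 6218.487ms=111/7b +56.022ms=1/7b
Σ=16b of 16 (153bpm 4/4) — PASS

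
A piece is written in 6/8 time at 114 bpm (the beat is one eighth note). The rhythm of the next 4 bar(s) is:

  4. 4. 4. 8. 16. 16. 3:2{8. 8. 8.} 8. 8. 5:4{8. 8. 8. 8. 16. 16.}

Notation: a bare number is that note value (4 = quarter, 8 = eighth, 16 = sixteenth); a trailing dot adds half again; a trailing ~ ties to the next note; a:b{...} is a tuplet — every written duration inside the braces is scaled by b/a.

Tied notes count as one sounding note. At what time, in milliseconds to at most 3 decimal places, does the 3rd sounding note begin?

1. 0.0ms @ 0 + 1578.947ms (3)
2. 1578.947ms @ 3 + 1578.947ms (3)
3. 3157.895ms @ 6 + 1578.947ms (3)
4. 4736.842ms @ 9 + 789.474ms (3/2)
5. 5526.316ms @ 21/2 + 394.737ms (3/4)
6. 5921.053ms @ 45/4 + 394.737ms (3/4)
7. 6315.789ms @ 12 + 526.316ms (1)
8. 6842.105ms @ 13 + 526.316ms (1)
9. 7368.421ms @ 14 + 526.316ms (1)
10. 7894.737ms @ 15 + 789.474ms (3/2)
11. 8684.211ms @ 33/2 + 789.474ms (3/2)
12. 9473.684ms @ 18 + 631.579ms (6/5)
13. 10105.263ms @ 96/5 + 631.579ms (6/5)
14. 10736.842ms @ 102/5 + 631.579ms (6/5)
15. 11368.421ms @ 108/5 + 631.579ms (6/5)
16. 12000.0ms @ 114/5 + 315.789ms (3/5)
17. 12315.789ms @ 117/5 + 315.789ms (3/5)

note 3 onset = 6b = 3157.895ms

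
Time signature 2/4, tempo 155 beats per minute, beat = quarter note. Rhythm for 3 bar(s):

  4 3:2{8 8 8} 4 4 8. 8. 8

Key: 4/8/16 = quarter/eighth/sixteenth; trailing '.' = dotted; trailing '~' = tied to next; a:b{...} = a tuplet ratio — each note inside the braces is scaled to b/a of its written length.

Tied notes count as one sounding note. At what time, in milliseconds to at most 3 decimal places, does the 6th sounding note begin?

1. 0.0ms @ 0 + 387.097ms (1)
2. 387.097ms @ 1 + 129.032ms (1/3)
3. 516.129ms @ 4/3 + 129.032ms (1/3)
4. 645.161ms @ 5/3 + 129.032ms (1/3)
5. 774.194ms @ 2 + 387.097ms (1)
6. 1161.29ms @ 3 + 387.097ms (1)
7. 1548.387ms @ 4 + 290.323ms (3/4)
8. 1838.71ms @ 19/4 + 290.323ms (3/4)
9. 2129.032ms @ 11/2 + 193.548ms (1/2)

note 6 onset = 3b = 1161.29ms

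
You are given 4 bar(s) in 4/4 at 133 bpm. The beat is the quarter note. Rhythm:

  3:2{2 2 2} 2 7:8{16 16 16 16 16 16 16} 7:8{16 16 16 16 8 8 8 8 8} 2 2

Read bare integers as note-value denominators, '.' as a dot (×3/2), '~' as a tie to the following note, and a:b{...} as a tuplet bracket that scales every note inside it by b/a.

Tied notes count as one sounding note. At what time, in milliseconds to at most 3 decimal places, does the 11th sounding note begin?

note 11 onset = 54/7b = 3480.129ms

1. 0.0ms @ 0 + 601.504ms (4/3)
2. 601.504ms @ 4/3 + 601.504ms (4/3)
3. 1203.008ms @ 8/3 + 601.504ms (4/3)
4. 1804.511ms @ 4 + 902.256ms (2)
5. 2706.767ms @ 6 + 128.894ms (2/7)
6. 2835.661ms @ 44/7 + 128.894ms (2/7)
7. 2964.554ms @ 46/7 + 128.894ms (2/7)
8. 3093.448ms @ 48/7 + 128.894ms (2/7)
9. 3222.342ms @ 50/7 + 128.894ms (2/7)
10. 3351.235ms @ 52/7 + 128.894ms (2/7)
11. 3480.129ms @ 54/7 + 128.894ms (2/7)
12. 3609.023ms @ 8 + 128.894ms (2/7)
13. 3737.916ms @ 58/7 + 128.894ms (2/7)
14. 3866.81ms @ 60/7 + 128.894ms (2/7)
15. 3995.704ms @ 62/7 + 128.894ms (2/7)
16. 4124.597ms @ 64/7 + 257.787ms (4/7)
17. 4382.385ms @ 68/7 + 257.787ms (4/7)
18. 4640.172ms @ 72/7 + 257.787ms (4/7)
19. 4897.959ms @ 76/7 + 257.787ms (4/7)
20. 5155.747ms @ 80/7 + 257.787ms (4/7)
21. 5413.534ms @ 12 + 902.256ms (2)
22. 6315.789ms @ 14 + 902.256ms (2)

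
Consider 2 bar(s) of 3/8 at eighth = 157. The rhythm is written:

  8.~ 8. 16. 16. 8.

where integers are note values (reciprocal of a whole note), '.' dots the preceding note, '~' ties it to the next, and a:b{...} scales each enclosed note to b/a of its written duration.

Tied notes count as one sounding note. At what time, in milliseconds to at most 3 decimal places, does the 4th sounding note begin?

note 4 onset = 9/2b = 1719.745ms

1. 0.0ms @ 0 + 1146.497ms (3)
2. 1146.497ms @ 3 + 286.624ms (3/4)
3. 1433.121ms @ 15/4 + 286.624ms (3/4)
4. 1719.745ms @ 9/2 + 573.248ms (3/2)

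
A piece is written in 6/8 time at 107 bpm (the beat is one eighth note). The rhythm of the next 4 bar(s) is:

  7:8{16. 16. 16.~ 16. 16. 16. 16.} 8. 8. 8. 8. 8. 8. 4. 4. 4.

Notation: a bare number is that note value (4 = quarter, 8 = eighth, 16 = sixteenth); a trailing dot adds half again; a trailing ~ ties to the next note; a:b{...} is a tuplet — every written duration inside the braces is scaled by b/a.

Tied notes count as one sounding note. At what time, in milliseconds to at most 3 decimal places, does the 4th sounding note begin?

1. 0.0ms @ 0 + 480.641ms (6/7)
2. 480.641ms @ 6/7 + 480.641ms (6/7)
3. 961.282ms @ 12/7 + 961.282ms (12/7)
4. 1922.563ms @ 24/7 + 480.641ms (6/7)
5. 2403.204ms @ 30/7 + 480.641ms (6/7)
6. 2883.845ms @ 36/7 + 480.641ms (6/7)
7. 3364.486ms @ 6 + 841.121ms (3/2)
8. 4205.607ms @ 15/2 + 841.121ms (3/2)
9. 5046.729ms @ 9 + 841.121ms (3/2)
10. 5887.85ms @ 21/2 + 841.121ms (3/2)
11. 6728.972ms @ 12 + 841.121ms (3/2)
12. 7570.093ms @ 27/2 + 841.121ms (3/2)
13. 8411.215ms @ 15 + 1682.243ms (3)
14. 10093.458ms @ 18 + 1682.243ms (3)
15. 11775.701ms @ 21 + 1682.243ms (3)

note 4 onset = 24/7b = 1922.563ms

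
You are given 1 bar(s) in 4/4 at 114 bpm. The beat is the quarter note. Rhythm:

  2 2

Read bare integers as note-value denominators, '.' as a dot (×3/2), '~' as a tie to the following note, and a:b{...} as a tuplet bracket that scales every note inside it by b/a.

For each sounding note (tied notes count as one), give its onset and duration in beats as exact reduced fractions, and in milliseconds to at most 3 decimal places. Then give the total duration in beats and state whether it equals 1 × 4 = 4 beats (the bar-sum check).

1) 0.0ms=0b +1052.632ms=2b
2) 1052.632ms=2b +1052.632ms=2b
Σ=4b of 4 (114bpm 4/4) — PASS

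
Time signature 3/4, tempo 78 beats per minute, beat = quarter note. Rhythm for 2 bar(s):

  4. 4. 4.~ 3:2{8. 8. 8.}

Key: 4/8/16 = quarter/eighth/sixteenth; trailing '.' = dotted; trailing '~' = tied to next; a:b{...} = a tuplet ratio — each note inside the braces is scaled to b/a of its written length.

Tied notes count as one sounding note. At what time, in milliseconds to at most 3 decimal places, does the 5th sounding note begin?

note 5 onset = 11/2b = 4230.769ms

1. 0.0ms @ 0 + 1153.846ms (3/2)
2. 1153.846ms @ 3/2 + 1153.846ms (3/2)
3. 2307.692ms @ 3 + 1538.462ms (2)
4. 3846.154ms @ 5 + 384.615ms (1/2)
5. 4230.769ms @ 11/2 + 384.615ms (1/2)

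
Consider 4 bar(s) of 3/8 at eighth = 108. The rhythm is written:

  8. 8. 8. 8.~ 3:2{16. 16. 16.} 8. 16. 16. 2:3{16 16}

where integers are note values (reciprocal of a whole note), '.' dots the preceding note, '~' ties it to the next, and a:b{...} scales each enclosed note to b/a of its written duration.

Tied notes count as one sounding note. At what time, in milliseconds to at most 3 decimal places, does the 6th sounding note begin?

note 6 onset = 7b = 3888.889ms

1. 0.0ms @ 0 + 833.333ms (3/2)
2. 833.333ms @ 3/2 + 833.333ms (3/2)
3. 1666.667ms @ 3 + 833.333ms (3/2)
4. 2500.0ms @ 9/2 + 1111.111ms (2)
5. 3611.111ms @ 13/2 + 277.778ms (1/2)
6. 3888.889ms @ 7 + 277.778ms (1/2)
7. 4166.667ms @ 15/2 + 833.333ms (3/2)
8. 5000.0ms @ 9 + 416.667ms (3/4)
9. 5416.667ms @ 39/4 + 416.667ms (3/4)
10. 5833.333ms @ 21/2 + 416.667ms (3/4)
11. 6250.0ms @ 45/4 + 416.667ms (3/4)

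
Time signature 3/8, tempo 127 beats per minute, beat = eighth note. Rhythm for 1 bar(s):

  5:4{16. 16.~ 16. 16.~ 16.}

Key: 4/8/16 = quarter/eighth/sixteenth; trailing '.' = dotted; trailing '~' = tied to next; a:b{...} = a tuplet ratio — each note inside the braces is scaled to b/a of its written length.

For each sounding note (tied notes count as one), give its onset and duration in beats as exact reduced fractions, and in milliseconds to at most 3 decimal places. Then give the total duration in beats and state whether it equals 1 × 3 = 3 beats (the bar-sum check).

1) 0.0ms=0b +283.465ms=3/5b
2) 283.465ms=3/5b +566.929ms=6/5b
3) 850.394ms=9/5b +566.929ms=6/5b
Σ=3b of 3 (127bpm 3/8) — PASS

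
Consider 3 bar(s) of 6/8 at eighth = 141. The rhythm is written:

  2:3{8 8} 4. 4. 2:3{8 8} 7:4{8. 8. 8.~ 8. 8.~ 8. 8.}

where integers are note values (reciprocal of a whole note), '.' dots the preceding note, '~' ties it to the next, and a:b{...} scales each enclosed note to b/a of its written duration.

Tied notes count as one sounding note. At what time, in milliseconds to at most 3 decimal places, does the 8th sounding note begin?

note 8 onset = 90/7b = 5471.125ms

1. 0.0ms @ 0 + 638.298ms (3/2)
2. 638.298ms @ 3/2 + 638.298ms (3/2)
3. 1276.596ms @ 3 + 1276.596ms (3)
4. 2553.191ms @ 6 + 1276.596ms (3)
5. 3829.787ms @ 9 + 638.298ms (3/2)
6. 4468.085ms @ 21/2 + 638.298ms (3/2)
7. 5106.383ms @ 12 + 364.742ms (6/7)
8. 5471.125ms @ 90/7 + 364.742ms (6/7)
9. 5835.866ms @ 96/7 + 729.483ms (12/7)
10. 6565.35ms @ 108/7 + 729.483ms (12/7)
11. 7294.833ms @ 120/7 + 364.742ms (6/7)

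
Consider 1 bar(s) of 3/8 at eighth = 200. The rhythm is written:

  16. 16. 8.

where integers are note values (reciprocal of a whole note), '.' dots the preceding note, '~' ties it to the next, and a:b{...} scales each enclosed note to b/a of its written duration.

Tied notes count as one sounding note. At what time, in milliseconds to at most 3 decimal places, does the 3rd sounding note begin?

note 3 onset = 3/2b = 450.0ms

1. 0.0ms @ 0 + 225.0ms (3/4)
2. 225.0ms @ 3/4 + 225.0ms (3/4)
3. 450.0ms @ 3/2 + 450.0ms (3/2)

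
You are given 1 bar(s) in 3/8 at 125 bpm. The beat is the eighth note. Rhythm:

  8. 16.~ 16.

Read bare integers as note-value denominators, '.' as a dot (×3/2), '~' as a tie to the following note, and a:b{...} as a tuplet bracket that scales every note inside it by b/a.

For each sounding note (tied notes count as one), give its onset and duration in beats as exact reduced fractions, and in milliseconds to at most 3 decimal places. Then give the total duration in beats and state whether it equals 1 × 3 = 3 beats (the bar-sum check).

1) 0.0ms=0b +720.0ms=3/2b
2) 720.0ms=3/2b +720.0ms=3/2b
Σ=3b of 3 (125bpm 3/8) — PASS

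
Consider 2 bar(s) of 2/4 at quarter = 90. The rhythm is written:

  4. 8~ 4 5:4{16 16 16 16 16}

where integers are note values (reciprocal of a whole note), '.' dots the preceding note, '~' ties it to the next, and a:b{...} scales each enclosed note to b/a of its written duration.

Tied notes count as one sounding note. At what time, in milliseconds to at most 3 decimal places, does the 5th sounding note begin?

note 5 onset = 17/5b = 2266.667ms

1. 0.0ms @ 0 + 1000.0ms (3/2)
2. 1000.0ms @ 3/2 + 1000.0ms (3/2)
3. 2000.0ms @ 3 + 133.333ms (1/5)
4. 2133.333ms @ 16/5 + 133.333ms (1/5)
5. 2266.667ms @ 17/5 + 133.333ms (1/5)
6. 2400.0ms @ 18/5 + 133.333ms (1/5)
7. 2533.333ms @ 19/5 + 133.333ms (1/5)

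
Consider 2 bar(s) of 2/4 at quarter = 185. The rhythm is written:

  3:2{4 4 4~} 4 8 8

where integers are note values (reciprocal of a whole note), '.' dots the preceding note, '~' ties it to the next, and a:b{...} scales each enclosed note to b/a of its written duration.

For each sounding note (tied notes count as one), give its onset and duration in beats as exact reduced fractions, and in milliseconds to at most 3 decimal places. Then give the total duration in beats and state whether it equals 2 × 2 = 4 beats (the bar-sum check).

1) 0.0ms=0b +216.216ms=2/3b
2) 216.216ms=2/3b +216.216ms=2/3b
3) 432.432ms=4/3b +540.541ms=5/3b
4) 972.973ms=3b +162.162ms=1/2b
5) 1135.135ms=7/2b +162.162ms=1/2b
Σ=4b of 4 (185bpm 2/4) — PASS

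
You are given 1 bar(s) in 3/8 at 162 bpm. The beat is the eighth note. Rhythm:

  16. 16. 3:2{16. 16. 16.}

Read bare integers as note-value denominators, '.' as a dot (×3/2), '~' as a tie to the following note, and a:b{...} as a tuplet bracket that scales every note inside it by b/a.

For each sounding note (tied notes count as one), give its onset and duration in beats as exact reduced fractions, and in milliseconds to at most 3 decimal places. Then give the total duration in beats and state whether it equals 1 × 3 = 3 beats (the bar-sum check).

1) 0.0ms=0b +277.778ms=3/4b
2) 277.778ms=3/4b +277.778ms=3/4b
3) 555.556ms=3/2b +185.185ms=1/2b
4) 740.741ms=2b +185.185ms=1/2b
5) 925.926ms=5/2b +185.185ms=1/2b
Σ=3b of 3 (162bpm 3/8) — PASS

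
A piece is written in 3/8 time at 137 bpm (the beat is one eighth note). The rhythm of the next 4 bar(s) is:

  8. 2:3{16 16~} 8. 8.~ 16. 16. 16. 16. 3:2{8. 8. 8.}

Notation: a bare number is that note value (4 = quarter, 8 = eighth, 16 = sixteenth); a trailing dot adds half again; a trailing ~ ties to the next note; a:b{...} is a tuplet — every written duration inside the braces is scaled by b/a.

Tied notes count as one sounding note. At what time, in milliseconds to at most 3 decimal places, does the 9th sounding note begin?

note 9 onset = 10b = 4379.562ms

1. 0.0ms @ 0 + 656.934ms (3/2)
2. 656.934ms @ 3/2 + 328.467ms (3/4)
3. 985.401ms @ 9/4 + 985.401ms (9/4)
4. 1970.803ms @ 9/2 + 985.401ms (9/4)
5. 2956.204ms @ 27/4 + 328.467ms (3/4)
6. 3284.672ms @ 15/2 + 328.467ms (3/4)
7. 3613.139ms @ 33/4 + 328.467ms (3/4)
8. 3941.606ms @ 9 + 437.956ms (1)
9. 4379.562ms @ 10 + 437.956ms (1)
10. 4817.518ms @ 11 + 437.956ms (1)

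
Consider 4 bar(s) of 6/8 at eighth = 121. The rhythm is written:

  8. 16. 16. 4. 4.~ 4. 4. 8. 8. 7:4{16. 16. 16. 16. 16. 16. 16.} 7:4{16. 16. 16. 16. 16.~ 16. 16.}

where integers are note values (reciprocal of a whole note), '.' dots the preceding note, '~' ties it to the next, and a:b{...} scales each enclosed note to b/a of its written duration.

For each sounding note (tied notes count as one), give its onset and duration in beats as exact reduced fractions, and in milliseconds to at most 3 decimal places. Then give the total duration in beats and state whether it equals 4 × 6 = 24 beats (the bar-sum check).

1) 0.0ms=0b +743.802ms=3/2b
2) 743.802ms=3/2b +371.901ms=3/4b
3) 1115.702ms=9/4b +371.901ms=3/4b
4) 1487.603ms=3b +1487.603ms=3b
5) 2975.207ms=6b +2975.207ms=6b
6) 5950.413ms=12b +1487.603ms=3b
7) 7438.017ms=15b +743.802ms=3/2b
8) 8181.818ms=33/2b +743.802ms=3/2b
9) 8925.62ms=18b +212.515ms=3/7b
10) 9138.135ms=129/7b +212.515ms=3/7b
11) 9350.649ms=132/7b +212.515ms=3/7b
12) 9563.164ms=135/7b +212.515ms=3/7b
13) 9775.679ms=138/7b +212.515ms=3/7b
14) 9988.194ms=141/7b +212.515ms=3/7b
15) 10200.708ms=144/7b +212.515ms=3/7b
16) 10413.223ms=21b +212.515ms=3/7b
17) 10625.738ms=150/7b +212.515ms=3/7b
18) 10838.253ms=153/7b +212.515ms=3/7b
19) 11050.767ms=156/7b +212.515ms=3/7b
20) 11263.282ms=159/7b +425.03ms=6/7b
21) 11688.312ms=165/7b +212.515ms=3/7b
Σ=24b of 24 (121bpm 6/8) — PASS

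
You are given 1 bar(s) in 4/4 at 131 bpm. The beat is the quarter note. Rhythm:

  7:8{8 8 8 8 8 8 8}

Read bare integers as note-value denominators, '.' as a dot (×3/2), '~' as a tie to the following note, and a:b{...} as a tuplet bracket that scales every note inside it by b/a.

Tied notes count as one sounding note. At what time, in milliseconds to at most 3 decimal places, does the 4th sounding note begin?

note 4 onset = 12/7b = 785.169ms

1. 0.0ms @ 0 + 261.723ms (4/7)
2. 261.723ms @ 4/7 + 261.723ms (4/7)
3. 523.446ms @ 8/7 + 261.723ms (4/7)
4. 785.169ms @ 12/7 + 261.723ms (4/7)
5. 1046.892ms @ 16/7 + 261.723ms (4/7)
6. 1308.615ms @ 20/7 + 261.723ms (4/7)
7. 1570.338ms @ 24/7 + 261.723ms (4/7)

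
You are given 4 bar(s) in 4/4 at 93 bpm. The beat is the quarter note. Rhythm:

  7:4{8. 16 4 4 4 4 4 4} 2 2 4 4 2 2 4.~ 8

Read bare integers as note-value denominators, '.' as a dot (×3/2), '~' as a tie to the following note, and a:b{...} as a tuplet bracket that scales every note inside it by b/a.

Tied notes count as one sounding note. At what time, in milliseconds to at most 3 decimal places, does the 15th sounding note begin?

note 15 onset = 14b = 9032.258ms

1. 0.0ms @ 0 + 276.498ms (3/7)
2. 276.498ms @ 3/7 + 92.166ms (1/7)
3. 368.664ms @ 4/7 + 368.664ms (4/7)
4. 737.327ms @ 8/7 + 368.664ms (4/7)
5. 1105.991ms @ 12/7 + 368.664ms (4/7)
6. 1474.654ms @ 16/7 + 368.664ms (4/7)
7. 1843.318ms @ 20/7 + 368.664ms (4/7)
8. 2211.982ms @ 24/7 + 368.664ms (4/7)
9. 2580.645ms @ 4 + 1290.323ms (2)
10. 3870.968ms @ 6 + 1290.323ms (2)
11. 5161.29ms @ 8 + 645.161ms (1)
12. 5806.452ms @ 9 + 645.161ms (1)
13. 6451.613ms @ 10 + 1290.323ms (2)
14. 7741.935ms @ 12 + 1290.323ms (2)
15. 9032.258ms @ 14 + 1290.323ms (2)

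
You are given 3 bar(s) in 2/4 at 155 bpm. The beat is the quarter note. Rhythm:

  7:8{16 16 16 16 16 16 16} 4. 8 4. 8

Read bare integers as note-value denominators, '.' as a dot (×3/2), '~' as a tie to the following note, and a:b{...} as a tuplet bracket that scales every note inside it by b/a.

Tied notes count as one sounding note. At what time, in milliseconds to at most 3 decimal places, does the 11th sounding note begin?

note 11 onset = 11/2b = 2129.032ms

1. 0.0ms @ 0 + 110.599ms (2/7)
2. 110.599ms @ 2/7 + 110.599ms (2/7)
3. 221.198ms @ 4/7 + 110.599ms (2/7)
4. 331.797ms @ 6/7 + 110.599ms (2/7)
5. 442.396ms @ 8/7 + 110.599ms (2/7)
6. 552.995ms @ 10/7 + 110.599ms (2/7)
7. 663.594ms @ 12/7 + 110.599ms (2/7)
8. 774.194ms @ 2 + 580.645ms (3/2)
9. 1354.839ms @ 7/2 + 193.548ms (1/2)
10. 1548.387ms @ 4 + 580.645ms (3/2)
11. 2129.032ms @ 11/2 + 193.548ms (1/2)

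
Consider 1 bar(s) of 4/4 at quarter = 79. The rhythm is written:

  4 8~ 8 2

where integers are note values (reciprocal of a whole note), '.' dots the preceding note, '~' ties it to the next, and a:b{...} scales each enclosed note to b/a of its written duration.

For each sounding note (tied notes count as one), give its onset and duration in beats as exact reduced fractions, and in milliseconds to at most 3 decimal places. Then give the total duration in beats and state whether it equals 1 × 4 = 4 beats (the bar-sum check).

1) 0.0ms=0b +759.494ms=1b
2) 759.494ms=1b +759.494ms=1b
3) 1518.987ms=2b +1518.987ms=2b
Σ=4b of 4 (79bpm 4/4) — PASS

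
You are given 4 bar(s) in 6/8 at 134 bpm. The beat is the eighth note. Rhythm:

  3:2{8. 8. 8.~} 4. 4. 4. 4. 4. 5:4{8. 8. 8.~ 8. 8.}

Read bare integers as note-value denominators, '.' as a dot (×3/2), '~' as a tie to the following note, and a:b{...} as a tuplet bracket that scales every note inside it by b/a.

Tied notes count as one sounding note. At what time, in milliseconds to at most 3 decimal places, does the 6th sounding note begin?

1. 0.0ms @ 0 + 447.761ms (1)
2. 447.761ms @ 1 + 447.761ms (1)
3. 895.522ms @ 2 + 1791.045ms (4)
4. 2686.567ms @ 6 + 1343.284ms (3)
5. 4029.851ms @ 9 + 1343.284ms (3)
6. 5373.134ms @ 12 + 1343.284ms (3)
7. 6716.418ms @ 15 + 1343.284ms (3)
8. 8059.701ms @ 18 + 537.313ms (6/5)
9. 8597.015ms @ 96/5 + 537.313ms (6/5)
10. 9134.328ms @ 102/5 + 1074.627ms (12/5)
11. 10208.955ms @ 114/5 + 537.313ms (6/5)

note 6 onset = 12b = 5373.134ms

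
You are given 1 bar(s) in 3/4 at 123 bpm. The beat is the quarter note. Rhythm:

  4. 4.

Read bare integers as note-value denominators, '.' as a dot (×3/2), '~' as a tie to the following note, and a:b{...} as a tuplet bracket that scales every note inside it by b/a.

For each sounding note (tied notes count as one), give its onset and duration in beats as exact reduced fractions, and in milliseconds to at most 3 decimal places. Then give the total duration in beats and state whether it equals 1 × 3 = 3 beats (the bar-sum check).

1) 0.0ms=0b +731.707ms=3/2b
2) 731.707ms=3/2b +731.707ms=3/2b
Σ=3b of 3 (123bpm 3/4) — PASS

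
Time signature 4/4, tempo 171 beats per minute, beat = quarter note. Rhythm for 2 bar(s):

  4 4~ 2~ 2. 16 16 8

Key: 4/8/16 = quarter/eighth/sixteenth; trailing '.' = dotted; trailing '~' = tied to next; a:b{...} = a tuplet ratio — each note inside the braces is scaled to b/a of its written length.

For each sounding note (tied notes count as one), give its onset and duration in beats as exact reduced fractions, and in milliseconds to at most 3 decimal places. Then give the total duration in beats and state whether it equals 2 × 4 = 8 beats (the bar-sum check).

1) 0.0ms=0b +350.877ms=1b
2) 350.877ms=1b +2105.263ms=6b
3) 2456.14ms=7b +87.719ms=1/4b
4) 2543.86ms=29/4b +87.719ms=1/4b
5) 2631.579ms=15/2b +175.439ms=1/2b
Σ=8b of 8 (171bpm 4/4) — PASS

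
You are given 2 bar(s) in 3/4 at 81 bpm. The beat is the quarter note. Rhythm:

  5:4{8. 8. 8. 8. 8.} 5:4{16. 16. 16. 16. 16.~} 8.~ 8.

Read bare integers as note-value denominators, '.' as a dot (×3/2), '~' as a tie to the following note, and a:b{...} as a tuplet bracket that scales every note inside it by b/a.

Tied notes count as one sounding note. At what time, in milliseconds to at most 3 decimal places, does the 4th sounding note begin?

1. 0.0ms @ 0 + 444.444ms (3/5)
2. 444.444ms @ 3/5 + 444.444ms (3/5)
3. 888.889ms @ 6/5 + 444.444ms (3/5)
4. 1333.333ms @ 9/5 + 444.444ms (3/5)
5. 1777.778ms @ 12/5 + 444.444ms (3/5)
6. 2222.222ms @ 3 + 222.222ms (3/10)
7. 2444.444ms @ 33/10 + 222.222ms (3/10)
8. 2666.667ms @ 18/5 + 222.222ms (3/10)
9. 2888.889ms @ 39/10 + 222.222ms (3/10)
10. 3111.111ms @ 21/5 + 1333.333ms (9/5)

note 4 onset = 9/5b = 1333.333ms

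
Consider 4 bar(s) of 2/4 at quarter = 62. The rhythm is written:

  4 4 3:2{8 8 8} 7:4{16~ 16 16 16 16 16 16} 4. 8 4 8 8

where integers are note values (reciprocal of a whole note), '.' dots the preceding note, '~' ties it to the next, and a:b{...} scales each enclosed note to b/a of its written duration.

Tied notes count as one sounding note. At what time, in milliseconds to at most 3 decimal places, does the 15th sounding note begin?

note 15 onset = 7b = 6774.194ms

1. 0.0ms @ 0 + 967.742ms (1)
2. 967.742ms @ 1 + 967.742ms (1)
3. 1935.484ms @ 2 + 322.581ms (1/3)
4. 2258.065ms @ 7/3 + 322.581ms (1/3)
5. 2580.645ms @ 8/3 + 322.581ms (1/3)
6. 2903.226ms @ 3 + 276.498ms (2/7)
7. 3179.724ms @ 23/7 + 138.249ms (1/7)
8. 3317.972ms @ 24/7 + 138.249ms (1/7)
9. 3456.221ms @ 25/7 + 138.249ms (1/7)
10. 3594.47ms @ 26/7 + 138.249ms (1/7)
11. 3732.719ms @ 27/7 + 138.249ms (1/7)
12. 3870.968ms @ 4 + 1451.613ms (3/2)
13. 5322.581ms @ 11/2 + 483.871ms (1/2)
14. 5806.452ms @ 6 + 967.742ms (1)
15. 6774.194ms @ 7 + 483.871ms (1/2)
16. 7258.065ms @ 15/2 + 483.871ms (1/2)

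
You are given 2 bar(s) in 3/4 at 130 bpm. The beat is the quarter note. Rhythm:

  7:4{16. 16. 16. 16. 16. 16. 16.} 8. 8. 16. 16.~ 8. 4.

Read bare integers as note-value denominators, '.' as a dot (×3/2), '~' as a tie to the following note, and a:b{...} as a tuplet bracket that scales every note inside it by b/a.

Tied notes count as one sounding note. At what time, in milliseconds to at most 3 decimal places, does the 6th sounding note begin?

note 6 onset = 15/14b = 494.505ms

1. 0.0ms @ 0 + 98.901ms (3/14)
2. 98.901ms @ 3/14 + 98.901ms (3/14)
3. 197.802ms @ 3/7 + 98.901ms (3/14)
4. 296.703ms @ 9/14 + 98.901ms (3/14)
5. 395.604ms @ 6/7 + 98.901ms (3/14)
6. 494.505ms @ 15/14 + 98.901ms (3/14)
7. 593.407ms @ 9/7 + 98.901ms (3/14)
8. 692.308ms @ 3/2 + 346.154ms (3/4)
9. 1038.462ms @ 9/4 + 346.154ms (3/4)
10. 1384.615ms @ 3 + 173.077ms (3/8)
11. 1557.692ms @ 27/8 + 519.231ms (9/8)
12. 2076.923ms @ 9/2 + 692.308ms (3/2)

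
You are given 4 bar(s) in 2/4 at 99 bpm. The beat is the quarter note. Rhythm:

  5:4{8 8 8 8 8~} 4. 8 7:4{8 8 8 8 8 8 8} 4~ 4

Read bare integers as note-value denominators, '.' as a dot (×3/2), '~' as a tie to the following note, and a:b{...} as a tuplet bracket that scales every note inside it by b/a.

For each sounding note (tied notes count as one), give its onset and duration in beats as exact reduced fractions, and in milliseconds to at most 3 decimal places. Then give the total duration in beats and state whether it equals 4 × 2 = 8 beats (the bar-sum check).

1) 0.0ms=0b +242.424ms=2/5b
2) 242.424ms=2/5b +242.424ms=2/5b
3) 484.848ms=4/5b +242.424ms=2/5b
4) 727.273ms=6/5b +242.424ms=2/5b
5) 969.697ms=8/5b +1151.515ms=19/10b
6) 2121.212ms=7/2b +303.03ms=1/2b
7) 2424.242ms=4b +173.16ms=2/7b
8) 2597.403ms=30/7b +173.16ms=2/7b
9) 2770.563ms=32/7b +173.16ms=2/7b
10) 2943.723ms=34/7b +173.16ms=2/7b
11) 3116.883ms=36/7b +173.16ms=2/7b
12) 3290.043ms=38/7b +173.16ms=2/7b
13) 3463.203ms=40/7b +173.16ms=2/7b
14) 3636.364ms=6b +1212.121ms=2b
Σ=8b of 8 (99bpm 2/4) — PASS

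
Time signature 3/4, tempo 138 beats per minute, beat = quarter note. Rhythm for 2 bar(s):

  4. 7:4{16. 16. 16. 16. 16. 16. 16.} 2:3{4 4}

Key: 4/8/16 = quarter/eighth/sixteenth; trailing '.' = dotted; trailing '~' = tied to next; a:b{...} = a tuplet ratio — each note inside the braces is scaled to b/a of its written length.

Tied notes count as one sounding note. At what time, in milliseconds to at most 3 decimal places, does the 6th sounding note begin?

note 6 onset = 33/14b = 1024.845ms

1. 0.0ms @ 0 + 652.174ms (3/2)
2. 652.174ms @ 3/2 + 93.168ms (3/14)
3. 745.342ms @ 12/7 + 93.168ms (3/14)
4. 838.509ms @ 27/14 + 93.168ms (3/14)
5. 931.677ms @ 15/7 + 93.168ms (3/14)
6. 1024.845ms @ 33/14 + 93.168ms (3/14)
7. 1118.012ms @ 18/7 + 93.168ms (3/14)
8. 1211.18ms @ 39/14 + 93.168ms (3/14)
9. 1304.348ms @ 3 + 652.174ms (3/2)
10. 1956.522ms @ 9/2 + 652.174ms (3/2)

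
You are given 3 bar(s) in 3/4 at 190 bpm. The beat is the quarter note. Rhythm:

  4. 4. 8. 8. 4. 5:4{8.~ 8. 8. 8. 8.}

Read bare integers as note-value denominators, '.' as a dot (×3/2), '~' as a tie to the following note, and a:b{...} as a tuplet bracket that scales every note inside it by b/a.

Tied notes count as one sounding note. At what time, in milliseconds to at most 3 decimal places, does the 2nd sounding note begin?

note 2 onset = 3/2b = 473.684ms

1. 0.0ms @ 0 + 473.684ms (3/2)
2. 473.684ms @ 3/2 + 473.684ms (3/2)
3. 947.368ms @ 3 + 236.842ms (3/4)
4. 1184.211ms @ 15/4 + 236.842ms (3/4)
5. 1421.053ms @ 9/2 + 473.684ms (3/2)
6. 1894.737ms @ 6 + 378.947ms (6/5)
7. 2273.684ms @ 36/5 + 189.474ms (3/5)
8. 2463.158ms @ 39/5 + 189.474ms (3/5)
9. 2652.632ms @ 42/5 + 189.474ms (3/5)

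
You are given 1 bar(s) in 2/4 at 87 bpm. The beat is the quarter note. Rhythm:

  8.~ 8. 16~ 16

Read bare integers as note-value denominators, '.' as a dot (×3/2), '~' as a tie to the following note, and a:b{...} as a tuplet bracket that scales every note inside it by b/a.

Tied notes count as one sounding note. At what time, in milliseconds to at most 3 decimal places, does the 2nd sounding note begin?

1. 0.0ms @ 0 + 1034.483ms (3/2)
2. 1034.483ms @ 3/2 + 344.828ms (1/2)

note 2 onset = 3/2b = 1034.483ms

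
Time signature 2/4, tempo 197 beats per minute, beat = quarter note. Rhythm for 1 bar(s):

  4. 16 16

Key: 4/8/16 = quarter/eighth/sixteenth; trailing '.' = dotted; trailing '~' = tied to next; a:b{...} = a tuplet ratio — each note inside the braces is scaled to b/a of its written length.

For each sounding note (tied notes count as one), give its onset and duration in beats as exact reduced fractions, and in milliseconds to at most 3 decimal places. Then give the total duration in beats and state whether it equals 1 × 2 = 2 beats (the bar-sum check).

1) 0.0ms=0b +456.853ms=3/2b
2) 456.853ms=3/2b +76.142ms=1/4b
3) 532.995ms=7/4b +76.142ms=1/4b
Σ=2b of 2 (197bpm 2/4) — PASS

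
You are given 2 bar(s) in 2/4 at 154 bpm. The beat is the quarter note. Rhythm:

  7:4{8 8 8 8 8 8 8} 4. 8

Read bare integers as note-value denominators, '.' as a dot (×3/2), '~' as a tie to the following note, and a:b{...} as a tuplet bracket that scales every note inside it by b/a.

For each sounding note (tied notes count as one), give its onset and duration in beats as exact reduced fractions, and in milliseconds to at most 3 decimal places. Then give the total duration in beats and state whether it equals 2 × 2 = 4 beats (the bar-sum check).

1) 0.0ms=0b +111.317ms=2/7b
2) 111.317ms=2/7b +111.317ms=2/7b
3) 222.635ms=4/7b +111.317ms=2/7b
4) 333.952ms=6/7b +111.317ms=2/7b
5) 445.269ms=8/7b +111.317ms=2/7b
6) 556.586ms=10/7b +111.317ms=2/7b
7) 667.904ms=12/7b +111.317ms=2/7b
8) 779.221ms=2b +584.416ms=3/2b
9) 1363.636ms=7/2b +194.805ms=1/2b
Σ=4b of 4 (154bpm 2/4) — PASS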